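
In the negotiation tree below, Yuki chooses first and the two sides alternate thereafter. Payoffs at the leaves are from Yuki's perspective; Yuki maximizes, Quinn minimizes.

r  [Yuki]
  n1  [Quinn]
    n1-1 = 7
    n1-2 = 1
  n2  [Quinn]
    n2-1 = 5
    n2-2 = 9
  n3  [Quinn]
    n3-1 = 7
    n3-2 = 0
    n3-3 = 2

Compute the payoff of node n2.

n2 (Quinn): min(5, 9) = 5

5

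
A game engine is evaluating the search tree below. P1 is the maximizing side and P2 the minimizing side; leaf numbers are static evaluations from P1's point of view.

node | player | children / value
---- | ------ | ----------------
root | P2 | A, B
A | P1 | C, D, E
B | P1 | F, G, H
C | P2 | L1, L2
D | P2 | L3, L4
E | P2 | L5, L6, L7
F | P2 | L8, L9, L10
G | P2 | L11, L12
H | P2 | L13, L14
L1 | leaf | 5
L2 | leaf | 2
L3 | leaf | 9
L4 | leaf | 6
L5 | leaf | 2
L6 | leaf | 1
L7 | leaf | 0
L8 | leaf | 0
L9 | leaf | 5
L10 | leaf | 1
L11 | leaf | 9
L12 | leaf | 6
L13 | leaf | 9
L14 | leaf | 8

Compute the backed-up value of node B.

F (P2): min(0, 5, 1) = 0
G (P2): min(9, 6) = 6
H (P2): min(9, 8) = 8
B (P1): max(0, 6, 8) = 8

8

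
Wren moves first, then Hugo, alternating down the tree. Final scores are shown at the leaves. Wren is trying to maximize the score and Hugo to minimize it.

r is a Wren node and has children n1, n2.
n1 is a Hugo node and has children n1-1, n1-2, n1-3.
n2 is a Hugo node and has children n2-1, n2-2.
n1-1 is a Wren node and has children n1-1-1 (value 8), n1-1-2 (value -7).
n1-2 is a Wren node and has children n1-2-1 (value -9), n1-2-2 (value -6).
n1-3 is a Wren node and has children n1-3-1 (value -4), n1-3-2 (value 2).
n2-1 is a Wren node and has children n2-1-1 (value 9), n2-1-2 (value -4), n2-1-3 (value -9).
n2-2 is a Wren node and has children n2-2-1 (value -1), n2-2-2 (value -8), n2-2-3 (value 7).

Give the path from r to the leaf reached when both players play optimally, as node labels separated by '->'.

r -> n2 -> n2-2 -> n2-2-3

n1-1 (Wren): max(8, -7) = 8
n1-2 (Wren): max(-9, -6) = -6
n1-3 (Wren): max(-4, 2) = 2
n1 (Hugo): min(8, -6, 2) = -6
n2-1 (Wren): max(9, -4, -9) = 9
n2-2 (Wren): max(-1, -8, 7) = 7
n2 (Hugo): min(9, 7) = 7
r (Wren): max(-6, 7) = 7
At r, Wren picks n2 (highest: 7).
At n2, Hugo picks n2-2 (lowest: 7).
At n2-2, Wren picks n2-2-3 (highest: 7).
Terminal value 7.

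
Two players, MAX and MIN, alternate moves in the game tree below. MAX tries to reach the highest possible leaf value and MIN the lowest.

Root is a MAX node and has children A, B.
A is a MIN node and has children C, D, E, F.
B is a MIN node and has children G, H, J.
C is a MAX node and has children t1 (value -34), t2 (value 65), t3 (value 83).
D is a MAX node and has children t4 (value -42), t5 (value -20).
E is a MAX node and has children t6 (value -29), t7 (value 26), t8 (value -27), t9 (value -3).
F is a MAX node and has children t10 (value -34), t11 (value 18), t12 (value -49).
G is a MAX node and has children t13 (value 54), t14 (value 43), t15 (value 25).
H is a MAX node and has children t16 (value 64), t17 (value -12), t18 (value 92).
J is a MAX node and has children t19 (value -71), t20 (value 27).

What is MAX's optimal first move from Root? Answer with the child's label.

B

C (MAX): max(-34, 65, 83) = 83
D (MAX): max(-42, -20) = -20
E (MAX): max(-29, 26, -27, -3) = 26
F (MAX): max(-34, 18, -49) = 18
A (MIN): min(83, -20, 26, 18) = -20
G (MAX): max(54, 43, 25) = 54
H (MAX): max(64, -12, 92) = 92
J (MAX): max(-71, 27) = 27
B (MIN): min(54, 92, 27) = 27
Root (MAX): max(-20, 27) = 27
MAX at Root wants the highest of {A=-20, B=27}, so chooses B.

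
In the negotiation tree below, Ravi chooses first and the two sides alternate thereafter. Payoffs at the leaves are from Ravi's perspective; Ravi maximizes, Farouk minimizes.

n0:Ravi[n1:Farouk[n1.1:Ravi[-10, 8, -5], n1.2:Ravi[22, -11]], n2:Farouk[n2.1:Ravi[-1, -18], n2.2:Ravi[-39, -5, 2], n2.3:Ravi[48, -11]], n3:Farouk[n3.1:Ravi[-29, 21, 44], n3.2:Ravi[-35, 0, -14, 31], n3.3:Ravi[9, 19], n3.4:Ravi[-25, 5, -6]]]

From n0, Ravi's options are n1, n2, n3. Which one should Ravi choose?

n1

n1.1 (Ravi): max(-10, 8, -5) = 8
n1.2 (Ravi): max(22, -11) = 22
n1 (Farouk): min(8, 22) = 8
n2.1 (Ravi): max(-1, -18) = -1
n2.2 (Ravi): max(-39, -5, 2) = 2
n2.3 (Ravi): max(48, -11) = 48
n2 (Farouk): min(-1, 2, 48) = -1
n3.1 (Ravi): max(-29, 21, 44) = 44
n3.2 (Ravi): max(-35, 0, -14, 31) = 31
n3.3 (Ravi): max(9, 19) = 19
n3.4 (Ravi): max(-25, 5, -6) = 5
n3 (Farouk): min(44, 31, 19, 5) = 5
n0 (Ravi): max(8, -1, 5) = 8
Ravi at n0 wants the highest of {n1=8, n2=-1, n3=5}, so chooses n1.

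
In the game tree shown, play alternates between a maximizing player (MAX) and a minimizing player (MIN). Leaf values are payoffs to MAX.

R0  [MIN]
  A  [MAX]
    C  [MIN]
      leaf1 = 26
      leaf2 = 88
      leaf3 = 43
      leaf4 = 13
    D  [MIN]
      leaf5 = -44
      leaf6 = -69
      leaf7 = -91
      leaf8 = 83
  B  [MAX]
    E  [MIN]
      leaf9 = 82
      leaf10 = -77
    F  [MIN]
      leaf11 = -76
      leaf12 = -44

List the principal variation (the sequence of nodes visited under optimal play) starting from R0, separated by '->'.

R0 -> B -> F -> leaf11

C (MIN): min(26, 88, 43, 13) = 13
D (MIN): min(-44, -69, -91, 83) = -91
A (MAX): max(13, -91) = 13
E (MIN): min(82, -77) = -77
F (MIN): min(-76, -44) = -76
B (MAX): max(-77, -76) = -76
R0 (MIN): min(13, -76) = -76
At R0, MIN picks B (lowest: -76).
At B, MAX picks F (highest: -76).
At F, MIN picks leaf11 (lowest: -76).
Terminal value -76.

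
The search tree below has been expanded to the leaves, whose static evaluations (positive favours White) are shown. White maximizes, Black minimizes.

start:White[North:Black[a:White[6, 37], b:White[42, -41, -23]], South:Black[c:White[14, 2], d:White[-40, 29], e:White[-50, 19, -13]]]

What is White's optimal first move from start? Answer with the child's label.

North

a (White): max(6, 37) = 37
b (White): max(42, -41, -23) = 42
North (Black): min(37, 42) = 37
c (White): max(14, 2) = 14
d (White): max(-40, 29) = 29
e (White): max(-50, 19, -13) = 19
South (Black): min(14, 29, 19) = 14
start (White): max(37, 14) = 37
White at start wants the highest of {North=37, South=14}, so chooses North.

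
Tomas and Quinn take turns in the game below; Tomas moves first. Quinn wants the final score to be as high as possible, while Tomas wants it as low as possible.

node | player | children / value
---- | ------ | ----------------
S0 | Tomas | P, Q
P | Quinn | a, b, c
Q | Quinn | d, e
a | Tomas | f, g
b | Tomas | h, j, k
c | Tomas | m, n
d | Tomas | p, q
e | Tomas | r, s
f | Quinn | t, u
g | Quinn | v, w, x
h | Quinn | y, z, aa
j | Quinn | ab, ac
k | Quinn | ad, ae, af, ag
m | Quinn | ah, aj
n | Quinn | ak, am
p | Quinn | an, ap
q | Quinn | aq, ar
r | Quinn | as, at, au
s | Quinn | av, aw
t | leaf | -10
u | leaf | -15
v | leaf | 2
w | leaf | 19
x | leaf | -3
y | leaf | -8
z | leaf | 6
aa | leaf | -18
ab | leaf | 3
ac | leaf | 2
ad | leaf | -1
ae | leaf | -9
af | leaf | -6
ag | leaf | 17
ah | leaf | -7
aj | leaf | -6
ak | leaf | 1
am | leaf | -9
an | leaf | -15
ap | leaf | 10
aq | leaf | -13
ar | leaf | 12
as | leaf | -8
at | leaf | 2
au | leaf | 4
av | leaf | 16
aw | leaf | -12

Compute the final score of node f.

f (Quinn): max(-10, -15) = -10

-10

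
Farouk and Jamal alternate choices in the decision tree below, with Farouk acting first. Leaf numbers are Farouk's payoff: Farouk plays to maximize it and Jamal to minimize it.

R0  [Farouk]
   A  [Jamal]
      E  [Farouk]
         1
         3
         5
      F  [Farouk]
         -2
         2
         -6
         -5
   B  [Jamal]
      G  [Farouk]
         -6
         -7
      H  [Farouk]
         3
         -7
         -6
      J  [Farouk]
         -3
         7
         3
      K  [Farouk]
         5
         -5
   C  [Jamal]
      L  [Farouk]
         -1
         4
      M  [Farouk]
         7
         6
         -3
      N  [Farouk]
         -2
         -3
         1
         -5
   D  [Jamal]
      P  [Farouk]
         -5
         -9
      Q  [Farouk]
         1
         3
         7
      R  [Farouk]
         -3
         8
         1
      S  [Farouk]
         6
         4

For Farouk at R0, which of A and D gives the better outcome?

E (Farouk): max(1, 3, 5) = 5
F (Farouk): max(-2, 2, -6, -5) = 2
A (Jamal): min(5, 2) = 2
P (Farouk): max(-5, -9) = -5
Q (Farouk): max(1, 3, 7) = 7
R (Farouk): max(-3, 8, 1) = 8
S (Farouk): max(6, 4) = 6
D (Jamal): min(-5, 7, 8, 6) = -5
Farouk prefers the higher value; A=2, D=-5. A is better since 2 > -5.

A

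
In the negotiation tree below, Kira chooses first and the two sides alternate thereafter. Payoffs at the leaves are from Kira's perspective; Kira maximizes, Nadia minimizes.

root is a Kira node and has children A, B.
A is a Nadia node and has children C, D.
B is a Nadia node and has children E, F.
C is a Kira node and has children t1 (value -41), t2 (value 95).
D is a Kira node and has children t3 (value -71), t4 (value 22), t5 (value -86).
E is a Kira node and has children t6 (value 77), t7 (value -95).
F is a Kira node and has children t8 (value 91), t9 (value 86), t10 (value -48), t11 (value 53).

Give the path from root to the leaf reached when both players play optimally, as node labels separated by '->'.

root -> B -> E -> t6

C (Kira): max(-41, 95) = 95
D (Kira): max(-71, 22, -86) = 22
A (Nadia): min(95, 22) = 22
E (Kira): max(77, -95) = 77
F (Kira): max(91, 86, -48, 53) = 91
B (Nadia): min(77, 91) = 77
root (Kira): max(22, 77) = 77
At root, Kira picks B (highest: 77).
At B, Nadia picks E (lowest: 77).
At E, Kira picks t6 (highest: 77).
Terminal value 77.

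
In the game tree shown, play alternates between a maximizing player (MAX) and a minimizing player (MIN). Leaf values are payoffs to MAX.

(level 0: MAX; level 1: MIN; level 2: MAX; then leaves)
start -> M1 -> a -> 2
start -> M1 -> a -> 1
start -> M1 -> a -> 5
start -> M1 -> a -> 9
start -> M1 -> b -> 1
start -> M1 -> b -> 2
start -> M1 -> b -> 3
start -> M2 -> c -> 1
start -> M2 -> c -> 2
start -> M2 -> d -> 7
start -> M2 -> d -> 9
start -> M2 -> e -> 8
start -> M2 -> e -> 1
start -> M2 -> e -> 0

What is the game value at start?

a (MAX): max(2, 1, 5, 9) = 9
b (MAX): max(1, 2, 3) = 3
M1 (MIN): min(9, 3) = 3
c (MAX): max(1, 2) = 2
d (MAX): max(7, 9) = 9
e (MAX): max(8, 1, 0) = 8
M2 (MIN): min(2, 9, 8) = 2
start (MAX): max(3, 2) = 3

3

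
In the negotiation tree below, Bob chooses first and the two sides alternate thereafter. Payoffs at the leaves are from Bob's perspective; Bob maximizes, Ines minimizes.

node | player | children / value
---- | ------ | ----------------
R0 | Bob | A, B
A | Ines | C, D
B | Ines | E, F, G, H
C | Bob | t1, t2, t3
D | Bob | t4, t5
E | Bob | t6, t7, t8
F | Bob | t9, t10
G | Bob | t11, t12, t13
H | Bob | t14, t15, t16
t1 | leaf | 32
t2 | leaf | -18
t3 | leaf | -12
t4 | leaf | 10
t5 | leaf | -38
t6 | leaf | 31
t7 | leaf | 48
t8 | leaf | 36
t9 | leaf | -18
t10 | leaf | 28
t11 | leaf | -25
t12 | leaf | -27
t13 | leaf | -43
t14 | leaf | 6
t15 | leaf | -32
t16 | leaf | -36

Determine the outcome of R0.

10

C (Bob): max(32, -18, -12) = 32
D (Bob): max(10, -38) = 10
A (Ines): min(32, 10) = 10
E (Bob): max(31, 48, 36) = 48
F (Bob): max(-18, 28) = 28
G (Bob): max(-25, -27, -43) = -25
H (Bob): max(6, -32, -36) = 6
B (Ines): min(48, 28, -25, 6) = -25
R0 (Bob): max(10, -25) = 10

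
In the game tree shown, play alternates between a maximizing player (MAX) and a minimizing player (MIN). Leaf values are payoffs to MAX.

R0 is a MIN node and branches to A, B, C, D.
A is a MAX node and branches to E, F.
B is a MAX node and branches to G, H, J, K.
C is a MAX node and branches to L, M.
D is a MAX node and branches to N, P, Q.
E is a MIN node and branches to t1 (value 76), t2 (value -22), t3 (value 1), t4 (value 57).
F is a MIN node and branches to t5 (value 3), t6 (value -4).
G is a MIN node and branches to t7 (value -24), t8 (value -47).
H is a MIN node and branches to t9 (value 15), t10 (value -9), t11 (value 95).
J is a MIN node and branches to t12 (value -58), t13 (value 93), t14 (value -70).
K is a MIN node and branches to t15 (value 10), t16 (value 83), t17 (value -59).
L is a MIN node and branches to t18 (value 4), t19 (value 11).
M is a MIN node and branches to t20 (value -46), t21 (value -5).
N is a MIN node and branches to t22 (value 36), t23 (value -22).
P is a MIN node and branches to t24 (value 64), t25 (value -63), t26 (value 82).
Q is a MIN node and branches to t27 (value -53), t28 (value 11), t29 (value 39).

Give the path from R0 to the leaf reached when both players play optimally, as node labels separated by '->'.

E (MIN): min(76, -22, 1, 57) = -22
F (MIN): min(3, -4) = -4
A (MAX): max(-22, -4) = -4
G (MIN): min(-24, -47) = -47
H (MIN): min(15, -9, 95) = -9
J (MIN): min(-58, 93, -70) = -70
K (MIN): min(10, 83, -59) = -59
B (MAX): max(-47, -9, -70, -59) = -9
L (MIN): min(4, 11) = 4
M (MIN): min(-46, -5) = -46
C (MAX): max(4, -46) = 4
N (MIN): min(36, -22) = -22
P (MIN): min(64, -63, 82) = -63
Q (MIN): min(-53, 11, 39) = -53
D (MAX): max(-22, -63, -53) = -22
R0 (MIN): min(-4, -9, 4, -22) = -22
At R0, MIN picks D (lowest: -22).
At D, MAX picks N (highest: -22).
At N, MIN picks t23 (lowest: -22).
Terminal value -22.

R0 -> D -> N -> t23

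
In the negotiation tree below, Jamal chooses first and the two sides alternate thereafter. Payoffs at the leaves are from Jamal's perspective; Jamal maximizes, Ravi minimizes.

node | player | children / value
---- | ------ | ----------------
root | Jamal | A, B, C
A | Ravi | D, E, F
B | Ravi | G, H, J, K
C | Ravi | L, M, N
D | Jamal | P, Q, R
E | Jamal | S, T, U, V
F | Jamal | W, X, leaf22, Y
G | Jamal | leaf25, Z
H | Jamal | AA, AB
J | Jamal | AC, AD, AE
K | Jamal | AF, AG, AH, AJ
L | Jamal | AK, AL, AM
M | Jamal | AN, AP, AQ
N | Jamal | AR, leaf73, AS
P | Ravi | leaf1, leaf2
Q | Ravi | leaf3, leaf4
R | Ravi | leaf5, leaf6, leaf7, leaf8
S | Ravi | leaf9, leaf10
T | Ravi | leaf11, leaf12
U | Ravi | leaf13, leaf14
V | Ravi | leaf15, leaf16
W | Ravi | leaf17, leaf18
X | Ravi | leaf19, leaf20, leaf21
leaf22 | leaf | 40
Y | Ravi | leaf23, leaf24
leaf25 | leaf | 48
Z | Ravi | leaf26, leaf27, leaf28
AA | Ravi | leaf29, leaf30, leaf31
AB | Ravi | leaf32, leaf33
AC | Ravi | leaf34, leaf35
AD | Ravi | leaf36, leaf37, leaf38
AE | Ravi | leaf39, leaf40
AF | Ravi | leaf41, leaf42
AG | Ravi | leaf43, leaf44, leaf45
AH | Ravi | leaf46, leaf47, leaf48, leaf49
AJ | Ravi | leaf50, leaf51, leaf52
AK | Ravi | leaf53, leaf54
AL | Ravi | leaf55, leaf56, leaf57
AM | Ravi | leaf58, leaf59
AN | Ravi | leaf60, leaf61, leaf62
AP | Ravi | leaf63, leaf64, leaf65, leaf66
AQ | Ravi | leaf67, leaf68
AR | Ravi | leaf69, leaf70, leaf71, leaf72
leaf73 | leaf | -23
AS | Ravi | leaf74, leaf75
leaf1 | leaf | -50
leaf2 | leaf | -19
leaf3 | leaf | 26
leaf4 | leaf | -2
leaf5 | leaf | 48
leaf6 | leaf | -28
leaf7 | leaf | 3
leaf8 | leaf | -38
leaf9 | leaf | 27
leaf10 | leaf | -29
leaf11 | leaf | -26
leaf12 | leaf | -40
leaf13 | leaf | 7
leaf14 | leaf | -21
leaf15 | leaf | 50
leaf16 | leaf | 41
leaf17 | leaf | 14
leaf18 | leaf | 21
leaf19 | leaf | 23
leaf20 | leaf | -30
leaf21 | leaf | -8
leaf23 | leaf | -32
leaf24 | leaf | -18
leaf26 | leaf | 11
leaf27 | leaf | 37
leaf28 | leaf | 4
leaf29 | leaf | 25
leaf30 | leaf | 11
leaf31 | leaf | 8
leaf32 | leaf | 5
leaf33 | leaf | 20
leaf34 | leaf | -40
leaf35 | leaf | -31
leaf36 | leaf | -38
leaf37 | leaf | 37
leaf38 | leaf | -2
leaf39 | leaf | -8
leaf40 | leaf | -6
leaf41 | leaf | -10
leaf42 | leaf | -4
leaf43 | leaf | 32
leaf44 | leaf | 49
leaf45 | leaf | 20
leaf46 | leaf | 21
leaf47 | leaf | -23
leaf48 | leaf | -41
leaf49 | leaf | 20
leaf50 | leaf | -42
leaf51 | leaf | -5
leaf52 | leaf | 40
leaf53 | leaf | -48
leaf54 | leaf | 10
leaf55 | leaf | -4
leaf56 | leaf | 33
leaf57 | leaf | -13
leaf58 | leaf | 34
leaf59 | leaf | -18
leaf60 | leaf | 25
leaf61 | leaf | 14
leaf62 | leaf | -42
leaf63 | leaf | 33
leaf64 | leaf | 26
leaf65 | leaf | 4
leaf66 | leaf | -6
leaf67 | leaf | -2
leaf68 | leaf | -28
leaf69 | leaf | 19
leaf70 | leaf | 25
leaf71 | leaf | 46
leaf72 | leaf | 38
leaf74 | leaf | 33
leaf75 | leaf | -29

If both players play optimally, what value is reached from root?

P (Ravi): min(-50, -19) = -50
Q (Ravi): min(26, -2) = -2
R (Ravi): min(48, -28, 3, -38) = -38
D (Jamal): max(-50, -2, -38) = -2
S (Ravi): min(27, -29) = -29
T (Ravi): min(-26, -40) = -40
U (Ravi): min(7, -21) = -21
V (Ravi): min(50, 41) = 41
E (Jamal): max(-29, -40, -21, 41) = 41
W (Ravi): min(14, 21) = 14
X (Ravi): min(23, -30, -8) = -30
Y (Ravi): min(-32, -18) = -32
F (Jamal): max(14, -30, 40, -32) = 40
A (Ravi): min(-2, 41, 40) = -2
Z (Ravi): min(11, 37, 4) = 4
G (Jamal): max(48, 4) = 48
AA (Ravi): min(25, 11, 8) = 8
AB (Ravi): min(5, 20) = 5
H (Jamal): max(8, 5) = 8
AC (Ravi): min(-40, -31) = -40
AD (Ravi): min(-38, 37, -2) = -38
AE (Ravi): min(-8, -6) = -8
J (Jamal): max(-40, -38, -8) = -8
AF (Ravi): min(-10, -4) = -10
AG (Ravi): min(32, 49, 20) = 20
AH (Ravi): min(21, -23, -41, 20) = -41
AJ (Ravi): min(-42, -5, 40) = -42
K (Jamal): max(-10, 20, -41, -42) = 20
B (Ravi): min(48, 8, -8, 20) = -8
AK (Ravi): min(-48, 10) = -48
AL (Ravi): min(-4, 33, -13) = -13
AM (Ravi): min(34, -18) = -18
L (Jamal): max(-48, -13, -18) = -13
AN (Ravi): min(25, 14, -42) = -42
AP (Ravi): min(33, 26, 4, -6) = -6
AQ (Ravi): min(-2, -28) = -28
M (Jamal): max(-42, -6, -28) = -6
AR (Ravi): min(19, 25, 46, 38) = 19
AS (Ravi): min(33, -29) = -29
N (Jamal): max(19, -23, -29) = 19
C (Ravi): min(-13, -6, 19) = -13
root (Jamal): max(-2, -8, -13) = -2

-2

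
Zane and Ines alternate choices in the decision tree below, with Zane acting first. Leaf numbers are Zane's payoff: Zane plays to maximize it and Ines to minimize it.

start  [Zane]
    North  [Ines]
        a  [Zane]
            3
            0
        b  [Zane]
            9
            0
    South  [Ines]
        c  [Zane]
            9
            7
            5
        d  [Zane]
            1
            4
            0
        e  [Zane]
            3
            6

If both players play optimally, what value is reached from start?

a (Zane): max(3, 0) = 3
b (Zane): max(9, 0) = 9
North (Ines): min(3, 9) = 3
c (Zane): max(9, 7, 5) = 9
d (Zane): max(1, 4, 0) = 4
e (Zane): max(3, 6) = 6
South (Ines): min(9, 4, 6) = 4
start (Zane): max(3, 4) = 4

4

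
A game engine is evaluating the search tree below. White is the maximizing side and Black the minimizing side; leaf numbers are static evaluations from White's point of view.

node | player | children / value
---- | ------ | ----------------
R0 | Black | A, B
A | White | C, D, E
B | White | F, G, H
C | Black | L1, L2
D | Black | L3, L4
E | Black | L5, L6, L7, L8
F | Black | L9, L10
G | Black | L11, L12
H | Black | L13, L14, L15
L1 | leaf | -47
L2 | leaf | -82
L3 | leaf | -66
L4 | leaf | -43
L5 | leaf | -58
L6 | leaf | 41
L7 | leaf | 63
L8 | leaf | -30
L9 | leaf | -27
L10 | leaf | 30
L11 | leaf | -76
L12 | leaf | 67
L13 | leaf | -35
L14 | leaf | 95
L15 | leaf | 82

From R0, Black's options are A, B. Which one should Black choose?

C (Black): min(-47, -82) = -82
D (Black): min(-66, -43) = -66
E (Black): min(-58, 41, 63, -30) = -58
A (White): max(-82, -66, -58) = -58
F (Black): min(-27, 30) = -27
G (Black): min(-76, 67) = -76
H (Black): min(-35, 95, 82) = -35
B (White): max(-27, -76, -35) = -27
R0 (Black): min(-58, -27) = -58
Black at R0 wants the lowest of {A=-58, B=-27}, so chooses A.

A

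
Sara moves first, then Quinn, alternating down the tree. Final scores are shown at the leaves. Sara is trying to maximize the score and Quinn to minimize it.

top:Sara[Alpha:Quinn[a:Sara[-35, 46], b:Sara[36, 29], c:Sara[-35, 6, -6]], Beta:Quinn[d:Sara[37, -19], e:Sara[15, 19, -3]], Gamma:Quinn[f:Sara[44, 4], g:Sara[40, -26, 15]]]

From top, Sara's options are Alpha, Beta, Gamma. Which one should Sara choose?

a (Sara): max(-35, 46) = 46
b (Sara): max(36, 29) = 36
c (Sara): max(-35, 6, -6) = 6
Alpha (Quinn): min(46, 36, 6) = 6
d (Sara): max(37, -19) = 37
e (Sara): max(15, 19, -3) = 19
Beta (Quinn): min(37, 19) = 19
f (Sara): max(44, 4) = 44
g (Sara): max(40, -26, 15) = 40
Gamma (Quinn): min(44, 40) = 40
top (Sara): max(6, 19, 40) = 40
Sara at top wants the highest of {Alpha=6, Beta=19, Gamma=40}, so chooses Gamma.

Gamma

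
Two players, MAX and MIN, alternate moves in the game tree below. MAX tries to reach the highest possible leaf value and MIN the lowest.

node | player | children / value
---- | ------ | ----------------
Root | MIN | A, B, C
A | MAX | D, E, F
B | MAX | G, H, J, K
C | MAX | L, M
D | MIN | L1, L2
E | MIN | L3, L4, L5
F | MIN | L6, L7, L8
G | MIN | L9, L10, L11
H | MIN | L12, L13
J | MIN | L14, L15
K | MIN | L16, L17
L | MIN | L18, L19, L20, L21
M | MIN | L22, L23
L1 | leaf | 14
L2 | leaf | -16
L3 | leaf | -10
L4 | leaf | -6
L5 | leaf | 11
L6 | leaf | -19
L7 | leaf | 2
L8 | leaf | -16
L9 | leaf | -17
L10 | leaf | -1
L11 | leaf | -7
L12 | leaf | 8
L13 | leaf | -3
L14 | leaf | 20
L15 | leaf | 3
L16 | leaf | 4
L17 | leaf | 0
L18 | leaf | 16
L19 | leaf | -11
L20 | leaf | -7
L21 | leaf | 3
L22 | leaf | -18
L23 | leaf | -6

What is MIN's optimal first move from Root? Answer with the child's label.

D (MIN): min(14, -16) = -16
E (MIN): min(-10, -6, 11) = -10
F (MIN): min(-19, 2, -16) = -19
A (MAX): max(-16, -10, -19) = -10
G (MIN): min(-17, -1, -7) = -17
H (MIN): min(8, -3) = -3
J (MIN): min(20, 3) = 3
K (MIN): min(4, 0) = 0
B (MAX): max(-17, -3, 3, 0) = 3
L (MIN): min(16, -11, -7, 3) = -11
M (MIN): min(-18, -6) = -18
C (MAX): max(-11, -18) = -11
Root (MIN): min(-10, 3, -11) = -11
MIN at Root wants the lowest of {A=-10, B=3, C=-11}, so chooses C.

C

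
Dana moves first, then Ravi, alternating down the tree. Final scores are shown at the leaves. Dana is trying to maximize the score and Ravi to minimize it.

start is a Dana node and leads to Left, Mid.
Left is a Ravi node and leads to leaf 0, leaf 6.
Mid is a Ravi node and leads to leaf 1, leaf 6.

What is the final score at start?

Left (Ravi): min(0, 6) = 0
Mid (Ravi): min(1, 6) = 1
start (Dana): max(0, 1) = 1

1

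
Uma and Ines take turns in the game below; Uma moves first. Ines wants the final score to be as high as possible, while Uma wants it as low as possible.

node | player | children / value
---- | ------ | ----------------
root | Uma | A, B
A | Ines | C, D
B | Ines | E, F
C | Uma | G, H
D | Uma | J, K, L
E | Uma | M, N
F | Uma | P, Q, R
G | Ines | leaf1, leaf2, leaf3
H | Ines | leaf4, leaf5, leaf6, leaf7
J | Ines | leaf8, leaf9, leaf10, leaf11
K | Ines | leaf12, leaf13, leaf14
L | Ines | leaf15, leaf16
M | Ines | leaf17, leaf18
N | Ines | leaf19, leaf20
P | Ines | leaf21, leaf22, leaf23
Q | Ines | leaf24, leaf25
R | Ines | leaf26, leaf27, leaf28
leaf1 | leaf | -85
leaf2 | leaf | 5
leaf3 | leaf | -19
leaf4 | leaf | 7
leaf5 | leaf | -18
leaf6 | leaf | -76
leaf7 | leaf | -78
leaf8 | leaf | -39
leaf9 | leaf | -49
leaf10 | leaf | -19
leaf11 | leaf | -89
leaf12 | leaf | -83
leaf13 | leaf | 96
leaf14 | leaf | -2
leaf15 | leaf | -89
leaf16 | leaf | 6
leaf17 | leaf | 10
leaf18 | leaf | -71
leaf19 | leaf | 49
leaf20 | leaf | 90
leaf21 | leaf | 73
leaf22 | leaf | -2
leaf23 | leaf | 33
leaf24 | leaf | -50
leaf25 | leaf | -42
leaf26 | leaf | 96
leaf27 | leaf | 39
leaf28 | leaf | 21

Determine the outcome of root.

G (Ines): max(-85, 5, -19) = 5
H (Ines): max(7, -18, -76, -78) = 7
C (Uma): min(5, 7) = 5
J (Ines): max(-39, -49, -19, -89) = -19
K (Ines): max(-83, 96, -2) = 96
L (Ines): max(-89, 6) = 6
D (Uma): min(-19, 96, 6) = -19
A (Ines): max(5, -19) = 5
M (Ines): max(10, -71) = 10
N (Ines): max(49, 90) = 90
E (Uma): min(10, 90) = 10
P (Ines): max(73, -2, 33) = 73
Q (Ines): max(-50, -42) = -42
R (Ines): max(96, 39, 21) = 96
F (Uma): min(73, -42, 96) = -42
B (Ines): max(10, -42) = 10
root (Uma): min(5, 10) = 5

5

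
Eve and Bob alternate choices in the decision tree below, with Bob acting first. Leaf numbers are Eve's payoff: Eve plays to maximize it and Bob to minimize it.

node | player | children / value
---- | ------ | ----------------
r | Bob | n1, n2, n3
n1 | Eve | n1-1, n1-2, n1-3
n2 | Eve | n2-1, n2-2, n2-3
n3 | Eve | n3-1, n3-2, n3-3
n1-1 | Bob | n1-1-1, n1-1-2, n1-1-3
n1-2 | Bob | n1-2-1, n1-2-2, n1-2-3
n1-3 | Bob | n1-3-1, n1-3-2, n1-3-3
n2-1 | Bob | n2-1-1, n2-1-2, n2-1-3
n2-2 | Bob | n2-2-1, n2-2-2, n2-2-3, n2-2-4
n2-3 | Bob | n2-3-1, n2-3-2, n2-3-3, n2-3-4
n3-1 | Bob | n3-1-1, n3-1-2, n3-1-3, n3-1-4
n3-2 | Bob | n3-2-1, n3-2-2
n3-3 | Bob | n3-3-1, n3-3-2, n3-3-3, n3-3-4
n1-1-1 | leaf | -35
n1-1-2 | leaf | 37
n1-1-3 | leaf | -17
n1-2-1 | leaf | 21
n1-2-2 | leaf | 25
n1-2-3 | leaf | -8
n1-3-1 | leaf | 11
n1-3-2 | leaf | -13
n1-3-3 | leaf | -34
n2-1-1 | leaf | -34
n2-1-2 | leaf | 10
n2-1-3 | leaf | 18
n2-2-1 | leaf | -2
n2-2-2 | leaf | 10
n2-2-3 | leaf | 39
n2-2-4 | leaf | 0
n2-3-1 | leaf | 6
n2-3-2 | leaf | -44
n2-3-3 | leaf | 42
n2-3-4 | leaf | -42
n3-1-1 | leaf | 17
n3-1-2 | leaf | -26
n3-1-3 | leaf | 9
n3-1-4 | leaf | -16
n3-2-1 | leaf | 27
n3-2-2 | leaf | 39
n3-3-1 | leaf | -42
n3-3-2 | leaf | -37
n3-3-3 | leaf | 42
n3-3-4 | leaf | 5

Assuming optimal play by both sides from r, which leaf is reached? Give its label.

n1-1 (Bob): min(-35, 37, -17) = -35
n1-2 (Bob): min(21, 25, -8) = -8
n1-3 (Bob): min(11, -13, -34) = -34
n1 (Eve): max(-35, -8, -34) = -8
n2-1 (Bob): min(-34, 10, 18) = -34
n2-2 (Bob): min(-2, 10, 39, 0) = -2
n2-3 (Bob): min(6, -44, 42, -42) = -44
n2 (Eve): max(-34, -2, -44) = -2
n3-1 (Bob): min(17, -26, 9, -16) = -26
n3-2 (Bob): min(27, 39) = 27
n3-3 (Bob): min(-42, -37, 42, 5) = -42
n3 (Eve): max(-26, 27, -42) = 27
r (Bob): min(-8, -2, 27) = -8
At r, Bob picks n1 (lowest: -8).
At n1, Eve picks n1-2 (highest: -8).
At n1-2, Bob picks n1-2-3 (lowest: -8).
Terminal value -8.

n1-2-3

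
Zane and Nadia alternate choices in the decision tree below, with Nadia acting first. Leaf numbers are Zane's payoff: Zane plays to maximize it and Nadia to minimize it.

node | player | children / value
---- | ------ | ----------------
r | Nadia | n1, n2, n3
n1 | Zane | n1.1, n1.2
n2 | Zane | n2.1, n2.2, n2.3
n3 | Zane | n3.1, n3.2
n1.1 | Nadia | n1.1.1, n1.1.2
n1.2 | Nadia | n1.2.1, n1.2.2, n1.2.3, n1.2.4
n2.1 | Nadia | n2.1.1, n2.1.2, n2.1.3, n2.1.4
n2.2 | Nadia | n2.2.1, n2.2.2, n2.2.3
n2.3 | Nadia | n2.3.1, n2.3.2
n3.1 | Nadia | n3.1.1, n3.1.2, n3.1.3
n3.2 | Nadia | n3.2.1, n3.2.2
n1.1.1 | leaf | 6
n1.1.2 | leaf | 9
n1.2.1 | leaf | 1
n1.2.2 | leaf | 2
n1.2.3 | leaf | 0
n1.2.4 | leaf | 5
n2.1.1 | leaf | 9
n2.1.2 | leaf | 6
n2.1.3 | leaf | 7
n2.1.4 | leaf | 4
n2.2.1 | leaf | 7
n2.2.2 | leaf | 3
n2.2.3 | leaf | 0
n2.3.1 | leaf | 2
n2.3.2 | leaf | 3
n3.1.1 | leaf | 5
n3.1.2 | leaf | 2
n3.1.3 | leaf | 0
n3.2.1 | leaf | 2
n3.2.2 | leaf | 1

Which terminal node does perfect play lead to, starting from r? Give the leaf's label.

n3.2.2

n1.1 (Nadia): min(6, 9) = 6
n1.2 (Nadia): min(1, 2, 0, 5) = 0
n1 (Zane): max(6, 0) = 6
n2.1 (Nadia): min(9, 6, 7, 4) = 4
n2.2 (Nadia): min(7, 3, 0) = 0
n2.3 (Nadia): min(2, 3) = 2
n2 (Zane): max(4, 0, 2) = 4
n3.1 (Nadia): min(5, 2, 0) = 0
n3.2 (Nadia): min(2, 1) = 1
n3 (Zane): max(0, 1) = 1
r (Nadia): min(6, 4, 1) = 1
At r, Nadia picks n3 (lowest: 1).
At n3, Zane picks n3.2 (highest: 1).
At n3.2, Nadia picks n3.2.2 (lowest: 1).
Terminal value 1.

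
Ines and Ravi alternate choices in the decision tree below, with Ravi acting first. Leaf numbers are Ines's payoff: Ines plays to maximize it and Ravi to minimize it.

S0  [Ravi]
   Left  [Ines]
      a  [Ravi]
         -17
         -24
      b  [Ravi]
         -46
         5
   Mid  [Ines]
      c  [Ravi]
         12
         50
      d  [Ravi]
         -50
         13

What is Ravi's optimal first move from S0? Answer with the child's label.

Left

a (Ravi): min(-17, -24) = -24
b (Ravi): min(-46, 5) = -46
Left (Ines): max(-24, -46) = -24
c (Ravi): min(12, 50) = 12
d (Ravi): min(-50, 13) = -50
Mid (Ines): max(12, -50) = 12
S0 (Ravi): min(-24, 12) = -24
Ravi at S0 wants the lowest of {Left=-24, Mid=12}, so chooses Left.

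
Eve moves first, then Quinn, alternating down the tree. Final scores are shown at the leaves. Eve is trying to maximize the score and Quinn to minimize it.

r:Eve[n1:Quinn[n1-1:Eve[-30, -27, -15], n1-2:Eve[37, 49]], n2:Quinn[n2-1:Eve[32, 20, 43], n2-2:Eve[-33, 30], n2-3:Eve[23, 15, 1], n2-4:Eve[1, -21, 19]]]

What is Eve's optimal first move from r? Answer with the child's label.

n2

n1-1 (Eve): max(-30, -27, -15) = -15
n1-2 (Eve): max(37, 49) = 49
n1 (Quinn): min(-15, 49) = -15
n2-1 (Eve): max(32, 20, 43) = 43
n2-2 (Eve): max(-33, 30) = 30
n2-3 (Eve): max(23, 15, 1) = 23
n2-4 (Eve): max(1, -21, 19) = 19
n2 (Quinn): min(43, 30, 23, 19) = 19
r (Eve): max(-15, 19) = 19
Eve at r wants the highest of {n1=-15, n2=19}, so chooses n2.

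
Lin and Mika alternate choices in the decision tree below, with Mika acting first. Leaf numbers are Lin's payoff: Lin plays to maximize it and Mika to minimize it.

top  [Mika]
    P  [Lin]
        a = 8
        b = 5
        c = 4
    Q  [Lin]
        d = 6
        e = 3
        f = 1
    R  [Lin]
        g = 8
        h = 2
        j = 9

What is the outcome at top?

P (Lin): max(8, 5, 4) = 8
Q (Lin): max(6, 3, 1) = 6
R (Lin): max(8, 2, 9) = 9
top (Mika): min(8, 6, 9) = 6

6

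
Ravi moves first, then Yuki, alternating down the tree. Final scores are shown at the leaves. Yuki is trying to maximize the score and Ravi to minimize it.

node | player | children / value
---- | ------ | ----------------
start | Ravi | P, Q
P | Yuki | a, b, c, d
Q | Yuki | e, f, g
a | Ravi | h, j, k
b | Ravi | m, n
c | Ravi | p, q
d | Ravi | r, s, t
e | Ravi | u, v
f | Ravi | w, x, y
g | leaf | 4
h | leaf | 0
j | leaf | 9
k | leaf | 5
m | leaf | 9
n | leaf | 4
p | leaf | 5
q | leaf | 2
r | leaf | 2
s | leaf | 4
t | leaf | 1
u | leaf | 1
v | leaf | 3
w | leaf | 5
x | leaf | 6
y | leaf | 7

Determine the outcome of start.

a (Ravi): min(0, 9, 5) = 0
b (Ravi): min(9, 4) = 4
c (Ravi): min(5, 2) = 2
d (Ravi): min(2, 4, 1) = 1
P (Yuki): max(0, 4, 2, 1) = 4
e (Ravi): min(1, 3) = 1
f (Ravi): min(5, 6, 7) = 5
Q (Yuki): max(1, 5, 4) = 5
start (Ravi): min(4, 5) = 4

4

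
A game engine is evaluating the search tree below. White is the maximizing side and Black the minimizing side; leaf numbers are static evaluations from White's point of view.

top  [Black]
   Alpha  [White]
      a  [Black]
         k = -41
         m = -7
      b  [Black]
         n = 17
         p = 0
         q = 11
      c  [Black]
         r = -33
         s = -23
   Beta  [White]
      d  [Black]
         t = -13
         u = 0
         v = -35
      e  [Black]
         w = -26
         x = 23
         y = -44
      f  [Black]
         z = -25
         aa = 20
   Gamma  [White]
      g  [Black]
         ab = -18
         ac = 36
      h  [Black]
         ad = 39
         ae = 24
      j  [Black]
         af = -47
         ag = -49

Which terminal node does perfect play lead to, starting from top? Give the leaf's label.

a (Black): min(-41, -7) = -41
b (Black): min(17, 0, 11) = 0
c (Black): min(-33, -23) = -33
Alpha (White): max(-41, 0, -33) = 0
d (Black): min(-13, 0, -35) = -35
e (Black): min(-26, 23, -44) = -44
f (Black): min(-25, 20) = -25
Beta (White): max(-35, -44, -25) = -25
g (Black): min(-18, 36) = -18
h (Black): min(39, 24) = 24
j (Black): min(-47, -49) = -49
Gamma (White): max(-18, 24, -49) = 24
top (Black): min(0, -25, 24) = -25
At top, Black picks Beta (lowest: -25).
At Beta, White picks f (highest: -25).
At f, Black picks z (lowest: -25).
Terminal value -25.

z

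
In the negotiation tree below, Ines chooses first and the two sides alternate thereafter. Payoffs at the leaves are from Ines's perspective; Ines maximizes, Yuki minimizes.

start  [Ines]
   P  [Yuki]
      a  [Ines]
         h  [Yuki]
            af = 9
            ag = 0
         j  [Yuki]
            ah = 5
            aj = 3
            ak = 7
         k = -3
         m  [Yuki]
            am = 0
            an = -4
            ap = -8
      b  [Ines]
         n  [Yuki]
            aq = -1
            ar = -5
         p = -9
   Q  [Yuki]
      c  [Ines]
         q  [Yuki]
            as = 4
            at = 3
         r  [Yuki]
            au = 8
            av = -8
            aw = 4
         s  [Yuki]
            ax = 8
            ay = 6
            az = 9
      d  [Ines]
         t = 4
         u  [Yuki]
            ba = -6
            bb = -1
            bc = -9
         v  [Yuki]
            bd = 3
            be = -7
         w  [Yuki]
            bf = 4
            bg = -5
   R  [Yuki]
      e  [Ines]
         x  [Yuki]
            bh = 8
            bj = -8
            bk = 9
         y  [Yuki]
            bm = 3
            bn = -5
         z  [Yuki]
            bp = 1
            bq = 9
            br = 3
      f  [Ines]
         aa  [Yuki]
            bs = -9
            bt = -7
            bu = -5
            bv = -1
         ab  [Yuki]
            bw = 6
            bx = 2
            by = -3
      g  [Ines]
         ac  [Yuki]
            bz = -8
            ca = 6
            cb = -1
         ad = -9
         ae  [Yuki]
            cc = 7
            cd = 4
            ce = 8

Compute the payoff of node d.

4

u (Yuki): min(-6, -1, -9) = -9
v (Yuki): min(3, -7) = -7
w (Yuki): min(4, -5) = -5
d (Ines): max(4, -9, -7, -5) = 4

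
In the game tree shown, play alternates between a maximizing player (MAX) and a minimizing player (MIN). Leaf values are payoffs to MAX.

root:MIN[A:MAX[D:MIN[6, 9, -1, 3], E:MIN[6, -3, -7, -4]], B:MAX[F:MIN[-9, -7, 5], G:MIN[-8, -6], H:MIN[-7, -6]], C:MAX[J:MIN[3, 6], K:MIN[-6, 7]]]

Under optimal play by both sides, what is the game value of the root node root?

D (MIN): min(6, 9, -1, 3) = -1
E (MIN): min(6, -3, -7, -4) = -7
A (MAX): max(-1, -7) = -1
F (MIN): min(-9, -7, 5) = -9
G (MIN): min(-8, -6) = -8
H (MIN): min(-7, -6) = -7
B (MAX): max(-9, -8, -7) = -7
J (MIN): min(3, 6) = 3
K (MIN): min(-6, 7) = -6
C (MAX): max(3, -6) = 3
root (MIN): min(-1, -7, 3) = -7

-7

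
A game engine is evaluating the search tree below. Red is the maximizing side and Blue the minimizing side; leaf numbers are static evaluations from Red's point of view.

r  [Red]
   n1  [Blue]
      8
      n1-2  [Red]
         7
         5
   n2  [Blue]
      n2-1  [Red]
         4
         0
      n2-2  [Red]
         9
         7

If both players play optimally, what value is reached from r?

7

n1-2 (Red): max(7, 5) = 7
n1 (Blue): min(8, 7) = 7
n2-1 (Red): max(4, 0) = 4
n2-2 (Red): max(9, 7) = 9
n2 (Blue): min(4, 9) = 4
r (Red): max(7, 4) = 7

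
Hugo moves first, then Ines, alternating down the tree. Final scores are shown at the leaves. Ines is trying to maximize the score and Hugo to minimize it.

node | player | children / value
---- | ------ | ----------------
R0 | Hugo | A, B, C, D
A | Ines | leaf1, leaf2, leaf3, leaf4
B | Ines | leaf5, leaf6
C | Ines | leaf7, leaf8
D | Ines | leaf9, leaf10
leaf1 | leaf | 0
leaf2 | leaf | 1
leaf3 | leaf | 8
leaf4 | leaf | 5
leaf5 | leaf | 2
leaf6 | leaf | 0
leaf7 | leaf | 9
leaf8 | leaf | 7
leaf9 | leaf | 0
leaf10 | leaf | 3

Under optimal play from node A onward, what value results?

8

A (Ines): max(0, 1, 8, 5) = 8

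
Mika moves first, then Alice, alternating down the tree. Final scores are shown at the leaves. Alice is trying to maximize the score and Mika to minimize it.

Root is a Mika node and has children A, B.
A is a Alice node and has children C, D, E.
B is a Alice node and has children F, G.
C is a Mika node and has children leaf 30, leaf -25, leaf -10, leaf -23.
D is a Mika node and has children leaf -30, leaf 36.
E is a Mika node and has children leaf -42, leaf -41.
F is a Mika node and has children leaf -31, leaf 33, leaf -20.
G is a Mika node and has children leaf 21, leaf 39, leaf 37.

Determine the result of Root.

-25

C (Mika): min(30, -25, -10, -23) = -25
D (Mika): min(-30, 36) = -30
E (Mika): min(-42, -41) = -42
A (Alice): max(-25, -30, -42) = -25
F (Mika): min(-31, 33, -20) = -31
G (Mika): min(21, 39, 37) = 21
B (Alice): max(-31, 21) = 21
Root (Mika): min(-25, 21) = -25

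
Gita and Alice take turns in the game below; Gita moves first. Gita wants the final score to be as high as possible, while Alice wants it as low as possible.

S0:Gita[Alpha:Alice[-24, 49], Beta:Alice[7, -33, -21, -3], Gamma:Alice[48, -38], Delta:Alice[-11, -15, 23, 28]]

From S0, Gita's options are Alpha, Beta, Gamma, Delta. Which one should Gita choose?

Alpha (Alice): min(-24, 49) = -24
Beta (Alice): min(7, -33, -21, -3) = -33
Gamma (Alice): min(48, -38) = -38
Delta (Alice): min(-11, -15, 23, 28) = -15
S0 (Gita): max(-24, -33, -38, -15) = -15
Gita at S0 wants the highest of {Alpha=-24, Beta=-33, Gamma=-38, Delta=-15}, so chooses Delta.

Delta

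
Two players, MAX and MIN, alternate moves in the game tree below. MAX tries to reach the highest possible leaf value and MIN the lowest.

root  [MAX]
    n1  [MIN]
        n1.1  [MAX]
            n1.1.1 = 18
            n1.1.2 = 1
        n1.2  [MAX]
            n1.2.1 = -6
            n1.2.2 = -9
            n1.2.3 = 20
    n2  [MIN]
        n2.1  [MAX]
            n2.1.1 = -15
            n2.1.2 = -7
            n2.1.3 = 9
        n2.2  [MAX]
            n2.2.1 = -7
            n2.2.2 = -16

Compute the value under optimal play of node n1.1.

18

n1.1 (MAX): max(18, 1) = 18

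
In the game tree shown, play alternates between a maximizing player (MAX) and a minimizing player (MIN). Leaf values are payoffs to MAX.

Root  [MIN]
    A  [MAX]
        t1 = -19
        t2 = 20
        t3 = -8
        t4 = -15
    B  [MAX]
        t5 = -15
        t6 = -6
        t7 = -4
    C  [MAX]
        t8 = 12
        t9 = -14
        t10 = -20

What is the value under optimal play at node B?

B (MAX): max(-15, -6, -4) = -4

-4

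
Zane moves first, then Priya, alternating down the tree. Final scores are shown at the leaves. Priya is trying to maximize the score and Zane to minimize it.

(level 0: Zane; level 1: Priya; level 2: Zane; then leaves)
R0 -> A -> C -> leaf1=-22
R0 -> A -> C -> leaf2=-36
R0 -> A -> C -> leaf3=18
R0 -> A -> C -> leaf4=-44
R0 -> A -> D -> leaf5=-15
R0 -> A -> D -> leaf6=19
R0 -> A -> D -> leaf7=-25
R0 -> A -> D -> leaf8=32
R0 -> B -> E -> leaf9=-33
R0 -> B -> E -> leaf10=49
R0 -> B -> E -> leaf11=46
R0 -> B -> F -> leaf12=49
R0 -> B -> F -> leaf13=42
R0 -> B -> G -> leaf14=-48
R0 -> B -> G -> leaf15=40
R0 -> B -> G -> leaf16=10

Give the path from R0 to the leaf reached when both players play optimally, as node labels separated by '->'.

C (Zane): min(-22, -36, 18, -44) = -44
D (Zane): min(-15, 19, -25, 32) = -25
A (Priya): max(-44, -25) = -25
E (Zane): min(-33, 49, 46) = -33
F (Zane): min(49, 42) = 42
G (Zane): min(-48, 40, 10) = -48
B (Priya): max(-33, 42, -48) = 42
R0 (Zane): min(-25, 42) = -25
At R0, Zane picks A (lowest: -25).
At A, Priya picks D (highest: -25).
At D, Zane picks leaf7 (lowest: -25).
Terminal value -25.

R0 -> A -> D -> leaf7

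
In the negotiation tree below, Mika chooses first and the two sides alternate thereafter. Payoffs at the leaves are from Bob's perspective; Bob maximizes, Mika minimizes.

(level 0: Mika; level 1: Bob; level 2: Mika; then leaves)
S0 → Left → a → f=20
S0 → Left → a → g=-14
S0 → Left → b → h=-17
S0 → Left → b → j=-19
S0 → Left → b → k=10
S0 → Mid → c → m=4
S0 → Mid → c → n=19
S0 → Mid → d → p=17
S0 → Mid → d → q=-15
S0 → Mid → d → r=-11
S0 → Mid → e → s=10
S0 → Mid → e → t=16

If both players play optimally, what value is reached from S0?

a (Mika): min(20, -14) = -14
b (Mika): min(-17, -19, 10) = -19
Left (Bob): max(-14, -19) = -14
c (Mika): min(4, 19) = 4
d (Mika): min(17, -15, -11) = -15
e (Mika): min(10, 16) = 10
Mid (Bob): max(4, -15, 10) = 10
S0 (Mika): min(-14, 10) = -14

-14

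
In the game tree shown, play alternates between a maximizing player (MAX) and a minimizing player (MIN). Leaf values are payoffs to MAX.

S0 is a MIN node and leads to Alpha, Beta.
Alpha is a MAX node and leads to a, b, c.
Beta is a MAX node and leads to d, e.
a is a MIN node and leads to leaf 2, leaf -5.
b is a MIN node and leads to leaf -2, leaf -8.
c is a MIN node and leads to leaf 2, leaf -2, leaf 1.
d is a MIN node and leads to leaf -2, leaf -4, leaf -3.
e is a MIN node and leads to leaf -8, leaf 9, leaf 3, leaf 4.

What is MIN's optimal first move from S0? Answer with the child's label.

Beta

a (MIN): min(2, -5) = -5
b (MIN): min(-2, -8) = -8
c (MIN): min(2, -2, 1) = -2
Alpha (MAX): max(-5, -8, -2) = -2
d (MIN): min(-2, -4, -3) = -4
e (MIN): min(-8, 9, 3, 4) = -8
Beta (MAX): max(-4, -8) = -4
S0 (MIN): min(-2, -4) = -4
MIN at S0 wants the lowest of {Alpha=-2, Beta=-4}, so chooses Beta.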